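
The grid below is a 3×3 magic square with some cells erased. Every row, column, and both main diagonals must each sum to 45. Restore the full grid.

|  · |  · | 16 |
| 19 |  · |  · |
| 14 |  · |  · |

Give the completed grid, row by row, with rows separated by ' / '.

12 17 16 / 19 15 11 / 14 13 18

Column 1 needs 45; the known cells sum to 33, so (1,1) = 12.
The remaining cell in anti-diagonal is (2,2) = 45 − 30 = 15.
From row 1, 45 − (12 + 16) gives (1,2) = 17.
From row 2, 45 − (19 + 15) gives (2,3) = 11.
Using column 2: 17 + 15 + ? → (3,2) = 45 − 32 = 13.
Using column 3: 16 + 11 + ? → (3,3) = 45 − 27 = 18.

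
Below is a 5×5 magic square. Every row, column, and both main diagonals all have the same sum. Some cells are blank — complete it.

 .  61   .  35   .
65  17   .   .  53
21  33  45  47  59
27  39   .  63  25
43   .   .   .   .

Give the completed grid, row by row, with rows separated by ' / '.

Row 3 is already complete: 21 + 33 + 45 + 47 + 59 = 205, so that is the magic constant.
Row 4 needs 205; the known cells sum to 154, so (4,3) = 51.
Column 1 must total 205; the given cells sum to 156, so (1,1) = 49.
Using column 2: 61 + 17 + 33 + 39 + ? → (5,2) = 205 − 150 = 55.
Main diagonal must total 205; the given cells sum to 174, so (5,5) = 31.
The remaining cell in column 5 is (1,5) = 205 − 168 = 37.
Anti-diagonal: 37 + 45 + 39 + 43 + ? = 205, so (2,4) = 41.
From row 1, 205 − (49 + 61 + 35 + 37) gives (1,3) = 23.
Using row 2: 65 + 17 + 41 + 53 + ? → (2,3) = 205 − 176 = 29.
Column 3 must total 205; the given cells sum to 148, so (5,3) = 57.
Column 4 must total 205; the given cells sum to 186, so (5,4) = 19.

49 61 23 35 37 / 65 17 29 41 53 / 21 33 45 47 59 / 27 39 51 63 25 / 43 55 57 19 31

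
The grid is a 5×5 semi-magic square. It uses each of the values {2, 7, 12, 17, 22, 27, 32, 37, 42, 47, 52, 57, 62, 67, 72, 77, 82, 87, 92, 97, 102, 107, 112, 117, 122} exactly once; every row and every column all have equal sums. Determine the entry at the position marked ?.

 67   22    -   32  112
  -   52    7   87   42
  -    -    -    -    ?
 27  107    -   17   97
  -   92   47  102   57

The 25 entries sum to 1550, so each line sums to 1550/5 = 310.
Using row 1: 67 + 22 + 32 + 112 + ? → (1,3) = 310 − 233 = 77.
Using row 2: 52 + 7 + 87 + 42 + ? → (2,1) = 310 − 188 = 122.
Row 4: 27 + 107 + 17 + 97 + ? = 310, so (4,3) = 62.
Row 5 must total 310; the given cells sum to 298, so (5,1) = 12.
Using column 1: 67 + 122 + 27 + 12 + ? → (3,1) = 310 − 228 = 82.
Using column 2: 22 + 52 + 107 + 92 + ? → (3,2) = 310 − 273 = 37.
The remaining cell in column 3 is (3,3) = 310 − 193 = 117.
Column 4 needs 310; the known cells sum to 238, so (3,4) = 72.
Column 5 needs 310; the known cells sum to 308, so (3,5) = 2.

2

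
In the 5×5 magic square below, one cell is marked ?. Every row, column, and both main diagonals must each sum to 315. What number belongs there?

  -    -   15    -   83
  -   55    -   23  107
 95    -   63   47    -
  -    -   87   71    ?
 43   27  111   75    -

35

From row 5, 315 − (43 + 27 + 111 + 75) gives (5,5) = 59.
Column 3: 15 + 63 + 87 + 111 + ? = 315, so (2,3) = 39.
Column 4 must total 315; the given cells sum to 216, so (1,4) = 99.
From main diagonal, 315 − (55 + 63 + 71 + 59) gives (1,1) = 67.
Anti-diagonal must total 315; the given cells sum to 212, so (4,2) = 103.
The remaining cell in row 1 is (1,2) = 315 − 264 = 51.
From row 2, 315 − (55 + 39 + 23 + 107) gives (2,1) = 91.
Column 1: 67 + 91 + 95 + 43 + ? = 315, so (4,1) = 19.
The remaining cell in column 2 is (3,2) = 315 − 236 = 79.
The remaining cell in row 3 is (3,5) = 315 − 284 = 31.
From row 4, 315 − (19 + 103 + 87 + 71) gives (4,5) = 35.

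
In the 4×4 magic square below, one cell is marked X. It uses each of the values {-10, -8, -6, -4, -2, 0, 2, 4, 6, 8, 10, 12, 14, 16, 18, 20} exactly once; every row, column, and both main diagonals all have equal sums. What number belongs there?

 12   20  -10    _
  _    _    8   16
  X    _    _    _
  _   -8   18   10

The 16 entries sum to 80, so each line sums to 80/4 = 20.
Row 1: 12 + 20 + (-10) + ? = 20, so (1,4) = -2.
Row 4 needs 20; the known cells sum to 20, so (4,1) = 0.
Column 3: -10 + 8 + 18 + ? = 20, so (3,3) = 4.
Column 4: -2 + 16 + 10 + ? = 20, so (3,4) = -4.
Main diagonal must total 20; the given cells sum to 26, so (2,2) = -6.
Using anti-diagonal: -2 + 8 + 0 + ? → (3,2) = 20 − 6 = 14.
Using row 2: -6 + 8 + 16 + ? → (2,1) = 20 − 18 = 2.
Row 3: 14 + 4 + (-4) + ? = 20, so (3,1) = 6.

6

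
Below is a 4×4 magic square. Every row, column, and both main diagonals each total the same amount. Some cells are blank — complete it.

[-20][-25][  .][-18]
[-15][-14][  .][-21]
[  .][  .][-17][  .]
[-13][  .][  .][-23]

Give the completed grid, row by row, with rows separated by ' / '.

Main diagonal is already complete: -20 + -14 + -17 + -23 = -74, so that is the magic constant.
The remaining cell in row 1 is (1,3) = -74 − (-63) = -11.
Row 2 must total -74; the given cells sum to -50, so (2,3) = -24.
The remaining cell in column 1 is (3,1) = -74 − (-48) = -26.
Column 3: -11 + (-24) + (-17) + ? = -74, so (4,3) = -22.
Using column 4: -18 + (-21) + (-23) + ? → (3,4) = -74 − (-62) = -12.
Anti-diagonal must total -74; the given cells sum to -55, so (3,2) = -19.
Using row 4: -13 + (-22) + (-23) + ? → (4,2) = -74 − (-58) = -16.

-20 -25 -11 -18 / -15 -14 -24 -21 / -26 -19 -17 -12 / -13 -16 -22 -23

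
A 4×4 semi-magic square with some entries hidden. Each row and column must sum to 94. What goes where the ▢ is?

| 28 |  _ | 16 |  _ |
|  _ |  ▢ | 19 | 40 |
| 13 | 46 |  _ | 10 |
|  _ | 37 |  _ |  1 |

Row 3 must total 94; the given cells sum to 69, so (3,3) = 25.
Using column 3: 16 + 19 + 25 + ? → (4,3) = 94 − 60 = 34.
The remaining cell in column 4 is (1,4) = 94 − 51 = 43.
Using row 1: 28 + 16 + 43 + ? → (1,2) = 94 − 87 = 7.
The remaining cell in row 4 is (4,1) = 94 − 72 = 22.
Column 1 needs 94; the known cells sum to 63, so (2,1) = 31.
The remaining cell in column 2 is (2,2) = 94 − 90 = 4.

4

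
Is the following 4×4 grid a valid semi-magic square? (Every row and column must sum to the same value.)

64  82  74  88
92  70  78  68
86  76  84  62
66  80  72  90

Yes

Row 1: 64 + 82 + 74 + 88 = 308.
Row 2: 92 + 70 + 78 + 68 = 308.
Row 3: 86 + 76 + 84 + 62 = 308.
Row 4: 66 + 80 + 72 + 90 = 308.
Column 1: 64 + 92 + 86 + 66 = 308.
Column 2: 82 + 70 + 76 + 80 = 308.
Column 3: 74 + 78 + 84 + 72 = 308.
Column 4: 88 + 68 + 62 + 90 = 308.
All lines sum to 308.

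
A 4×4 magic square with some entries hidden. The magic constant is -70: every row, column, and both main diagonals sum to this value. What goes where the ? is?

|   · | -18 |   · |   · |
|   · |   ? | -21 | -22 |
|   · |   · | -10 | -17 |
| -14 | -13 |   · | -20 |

The remaining cell in row 4 is (4,3) = -70 − (-47) = -23.
Column 3: -21 + (-10) + (-23) + ? = -70, so (1,3) = -16.
The remaining cell in column 4 is (1,4) = -70 − (-59) = -11.
Anti-diagonal: -11 + (-21) + (-14) + ? = -70, so (3,2) = -24.
Row 1 must total -70; the given cells sum to -45, so (1,1) = -25.
Row 3: -24 + (-10) + (-17) + ? = -70, so (3,1) = -19.
From column 1, -70 − (-25 + (-19) + (-14)) gives (2,1) = -12.
Column 2 must total -70; the given cells sum to -55, so (2,2) = -15.

-15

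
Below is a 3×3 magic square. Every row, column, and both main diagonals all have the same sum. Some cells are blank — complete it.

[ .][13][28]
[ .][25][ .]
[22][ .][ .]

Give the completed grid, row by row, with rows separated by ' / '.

Anti-diagonal is already complete: 28 + 25 + 22 = 75, so that is the magic constant.
Row 1: 13 + 28 + ? = 75, so (1,1) = 34.
Using column 1: 34 + 22 + ? → (2,1) = 75 − 56 = 19.
Column 2: 13 + 25 + ? = 75, so (3,2) = 37.
Main diagonal needs 75; the known cells sum to 59, so (3,3) = 16.
Using row 2: 19 + 25 + ? → (2,3) = 75 − 44 = 31.

34 13 28 / 19 25 31 / 22 37 16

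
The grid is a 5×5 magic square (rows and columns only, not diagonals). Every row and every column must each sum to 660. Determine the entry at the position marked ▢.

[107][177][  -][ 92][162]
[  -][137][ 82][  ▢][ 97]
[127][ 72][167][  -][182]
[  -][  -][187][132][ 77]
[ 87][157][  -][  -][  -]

Using row 1: 107 + 177 + 92 + 162 + ? → (1,3) = 660 − 538 = 122.
Row 3 needs 660; the known cells sum to 548, so (3,4) = 112.
The remaining cell in column 2 is (4,2) = 660 − 543 = 117.
Column 3 needs 660; the known cells sum to 558, so (5,3) = 102.
Column 5 needs 660; the known cells sum to 518, so (5,5) = 142.
The remaining cell in row 4 is (4,1) = 660 − 513 = 147.
The remaining cell in row 5 is (5,4) = 660 − 488 = 172.
Using column 1: 107 + 127 + 147 + 87 + ? → (2,1) = 660 − 468 = 192.
Column 4 needs 660; the known cells sum to 508, so (2,4) = 152.

152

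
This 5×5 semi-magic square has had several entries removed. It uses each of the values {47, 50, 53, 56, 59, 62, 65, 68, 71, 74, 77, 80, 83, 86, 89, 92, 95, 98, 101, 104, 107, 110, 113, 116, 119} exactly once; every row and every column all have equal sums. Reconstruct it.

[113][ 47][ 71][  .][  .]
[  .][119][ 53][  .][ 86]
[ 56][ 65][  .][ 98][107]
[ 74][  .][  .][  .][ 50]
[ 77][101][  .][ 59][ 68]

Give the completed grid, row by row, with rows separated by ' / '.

The 25 entries sum to 2075, so each line sums to 2075/5 = 415.
Row 3 needs 415; the known cells sum to 326, so (3,3) = 89.
From row 5, 415 − (77 + 101 + 59 + 68) gives (5,3) = 110.
Using column 1: 113 + 56 + 74 + 77 + ? → (2,1) = 415 − 320 = 95.
Column 2 must total 415; the given cells sum to 332, so (4,2) = 83.
The remaining cell in column 3 is (4,3) = 415 − 323 = 92.
Column 5 must total 415; the given cells sum to 311, so (1,5) = 104.
Using row 1: 113 + 47 + 71 + 104 + ? → (1,4) = 415 − 335 = 80.
Using row 2: 95 + 119 + 53 + 86 + ? → (2,4) = 415 − 353 = 62.
From row 4, 415 − (74 + 83 + 92 + 50) gives (4,4) = 116.

113 47 71 80 104 / 95 119 53 62 86 / 56 65 89 98 107 / 74 83 92 116 50 / 77 101 110 59 68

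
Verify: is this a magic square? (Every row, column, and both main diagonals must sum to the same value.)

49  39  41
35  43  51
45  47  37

Yes

Row 1: 49 + 39 + 41 = 129.
Row 2: 35 + 43 + 51 = 129.
Row 3: 45 + 47 + 37 = 129.
Column 1: 49 + 35 + 45 = 129.
Column 2: 39 + 43 + 47 = 129.
Column 3: 41 + 51 + 37 = 129.
Main diagonal: 49 + 43 + 37 = 129.
Anti-diagonal: 41 + 43 + 45 = 129.
All lines sum to 129.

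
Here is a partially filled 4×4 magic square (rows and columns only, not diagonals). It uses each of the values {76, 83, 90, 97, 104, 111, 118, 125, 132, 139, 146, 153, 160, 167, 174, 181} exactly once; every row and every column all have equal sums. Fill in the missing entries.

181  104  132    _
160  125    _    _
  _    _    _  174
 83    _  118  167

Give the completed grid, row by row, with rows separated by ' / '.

181 104 132 97 / 160 125 153 76 / 90 139 111 174 / 83 146 118 167

The 16 entries sum to 2056, so each line sums to 2056/4 = 514.
From row 1, 514 − (181 + 104 + 132) gives (1,4) = 97.
Row 4: 83 + 118 + 167 + ? = 514, so (4,2) = 146.
Using column 1: 181 + 160 + 83 + ? → (3,1) = 514 − 424 = 90.
Column 2 must total 514; the given cells sum to 375, so (3,2) = 139.
Column 4 needs 514; the known cells sum to 438, so (2,4) = 76.
Using row 2: 160 + 125 + 76 + ? → (2,3) = 514 − 361 = 153.
The remaining cell in row 3 is (3,3) = 514 − 403 = 111.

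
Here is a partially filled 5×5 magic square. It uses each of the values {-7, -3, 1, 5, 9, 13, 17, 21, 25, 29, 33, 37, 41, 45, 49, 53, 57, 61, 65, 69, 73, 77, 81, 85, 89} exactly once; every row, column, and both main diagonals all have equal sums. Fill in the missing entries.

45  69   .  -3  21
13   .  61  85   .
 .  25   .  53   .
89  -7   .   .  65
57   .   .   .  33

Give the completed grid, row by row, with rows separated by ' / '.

45 69 73 -3 21 / 13 37 61 85 9 / 1 25 49 53 77 / 89 -7 17 41 65 / 57 81 5 29 33

The 25 entries sum to 1025, so each line sums to 1025/5 = 205.
Using row 1: 45 + 69 + (-3) + 21 + ? → (1,3) = 205 − 132 = 73.
Column 1: 45 + 13 + 89 + 57 + ? = 205, so (3,1) = 1.
The remaining cell in anti-diagonal is (3,3) = 205 − 156 = 49.
Row 3 must total 205; the given cells sum to 128, so (3,5) = 77.
Column 5: 21 + 77 + 65 + 33 + ? = 205, so (2,5) = 9.
The remaining cell in row 2 is (2,2) = 205 − 168 = 37.
Column 2: 69 + 37 + 25 + (-7) + ? = 205, so (5,2) = 81.
The remaining cell in main diagonal is (4,4) = 205 − 164 = 41.
Row 4 needs 205; the known cells sum to 188, so (4,3) = 17.
The remaining cell in column 3 is (5,3) = 205 − 200 = 5.
From column 4, 205 − (-3 + 85 + 53 + 41) gives (5,4) = 29.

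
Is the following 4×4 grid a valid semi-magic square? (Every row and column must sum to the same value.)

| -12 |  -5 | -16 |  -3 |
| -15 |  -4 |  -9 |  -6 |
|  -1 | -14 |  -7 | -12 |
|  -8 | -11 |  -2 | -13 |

No — column 1 sums to -36 but row 2 sums to -34.

Row 1: -12 + (-5) + (-16) + (-3) = -36.
Row 2: -15 + (-4) + (-9) + (-6) = -34.
Row 3: -1 + (-14) + (-7) + (-12) = -34.
Row 4: -8 + (-11) + (-2) + (-13) = -34.
Column 1: -12 + (-15) + (-1) + (-8) = -36.
Column 2: -5 + (-4) + (-14) + (-11) = -34.
Column 3: -16 + (-9) + (-7) + (-2) = -34.
Column 4: -3 + (-6) + (-12) + (-13) = -34.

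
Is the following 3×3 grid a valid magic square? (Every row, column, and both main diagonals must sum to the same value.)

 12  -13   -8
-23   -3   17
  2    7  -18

Row 1: 12 + (-13) + (-8) = -9.
Row 2: -23 + (-3) + 17 = -9.
Row 3: 2 + 7 + (-18) = -9.
Column 1: 12 + (-23) + 2 = -9.
Column 2: -13 + (-3) + 7 = -9.
Column 3: -8 + 17 + (-18) = -9.
Main diagonal: 12 + (-3) + (-18) = -9.
Anti-diagonal: -8 + (-3) + 2 = -9.
All lines sum to -9.

Yes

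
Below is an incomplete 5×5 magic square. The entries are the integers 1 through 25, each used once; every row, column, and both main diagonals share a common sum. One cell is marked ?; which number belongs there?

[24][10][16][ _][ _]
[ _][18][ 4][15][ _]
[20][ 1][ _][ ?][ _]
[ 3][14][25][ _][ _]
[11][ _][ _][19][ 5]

23

The entries are 1 through 25, which sum to 325, so each line sums to 325/5 = 65.
Column 1 must total 65; the given cells sum to 58, so (2,1) = 7.
Column 2 must total 65; the given cells sum to 43, so (5,2) = 22.
Row 2 needs 65; the known cells sum to 44, so (2,5) = 21.
From row 5, 65 − (11 + 22 + 19 + 5) gives (5,3) = 8.
Using column 3: 16 + 4 + 25 + 8 + ? → (3,3) = 65 − 53 = 12.
Main diagonal: 24 + 18 + 12 + 5 + ? = 65, so (4,4) = 6.
Anti-diagonal: 15 + 12 + 14 + 11 + ? = 65, so (1,5) = 13.
Row 1 must total 65; the given cells sum to 63, so (1,4) = 2.
From row 4, 65 − (3 + 14 + 25 + 6) gives (4,5) = 17.
From column 4, 65 − (2 + 15 + 6 + 19) gives (3,4) = 23.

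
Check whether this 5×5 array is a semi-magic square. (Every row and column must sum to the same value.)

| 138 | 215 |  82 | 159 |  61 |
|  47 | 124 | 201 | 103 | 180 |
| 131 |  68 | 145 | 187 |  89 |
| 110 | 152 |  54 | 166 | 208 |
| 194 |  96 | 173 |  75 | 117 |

No — row 3 sums to 620 but row 4 sums to 690.

Row 1: 138 + 215 + 82 + 159 + 61 = 655.
Row 2: 47 + 124 + 201 + 103 + 180 = 655.
Row 3: 131 + 68 + 145 + 187 + 89 = 620.
Row 4: 110 + 152 + 54 + 166 + 208 = 690.
Row 5: 194 + 96 + 173 + 75 + 117 = 655.
Column 1: 138 + 47 + 131 + 110 + 194 = 620.
Column 2: 215 + 124 + 68 + 152 + 96 = 655.
Column 3: 82 + 201 + 145 + 54 + 173 = 655.
Column 4: 159 + 103 + 187 + 166 + 75 = 690.
Column 5: 61 + 180 + 89 + 208 + 117 = 655.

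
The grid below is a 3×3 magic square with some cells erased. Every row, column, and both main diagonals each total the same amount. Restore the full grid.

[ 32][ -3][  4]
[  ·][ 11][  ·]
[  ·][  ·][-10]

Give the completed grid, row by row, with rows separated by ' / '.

32 -3 4 / -17 11 39 / 18 25 -10

Row 1 is already complete: 32 + -3 + 4 = 33, so that is the magic constant.
Column 2: -3 + 11 + ? = 33, so (3,2) = 25.
Column 3 needs 33; the known cells sum to -6, so (2,3) = 39.
Using anti-diagonal: 4 + 11 + ? → (3,1) = 33 − 15 = 18.
Row 2: 11 + 39 + ? = 33, so (2,1) = -17.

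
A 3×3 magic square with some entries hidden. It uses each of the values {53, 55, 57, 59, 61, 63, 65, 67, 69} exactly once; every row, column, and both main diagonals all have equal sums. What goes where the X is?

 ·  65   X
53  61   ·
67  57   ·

55

The 9 entries sum to 549, so each line sums to 549/3 = 183.
Row 2 must total 183; the given cells sum to 114, so (2,3) = 69.
Row 3 must total 183; the given cells sum to 124, so (3,3) = 59.
From column 1, 183 − (53 + 67) gives (1,1) = 63.
From column 3, 183 − (69 + 59) gives (1,3) = 55.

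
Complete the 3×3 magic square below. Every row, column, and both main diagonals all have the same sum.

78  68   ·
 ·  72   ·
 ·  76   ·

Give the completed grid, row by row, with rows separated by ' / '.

78 68 70 / 64 72 80 / 74 76 66

Column 2 is already complete: 68 + 72 + 76 = 216, so that is the magic constant.
The remaining cell in row 1 is (1,3) = 216 − 146 = 70.
From main diagonal, 216 − (78 + 72) gives (3,3) = 66.
Anti-diagonal needs 216; the known cells sum to 142, so (3,1) = 74.
The remaining cell in column 1 is (2,1) = 216 − 152 = 64.
The remaining cell in column 3 is (2,3) = 216 − 136 = 80.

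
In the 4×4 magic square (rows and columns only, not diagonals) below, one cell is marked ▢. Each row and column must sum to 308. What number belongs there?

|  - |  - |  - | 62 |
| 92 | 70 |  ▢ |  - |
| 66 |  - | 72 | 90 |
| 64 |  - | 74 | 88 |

78

Row 3 must total 308; the given cells sum to 228, so (3,2) = 80.
Row 4 must total 308; the given cells sum to 226, so (4,2) = 82.
Column 1: 92 + 66 + 64 + ? = 308, so (1,1) = 86.
The remaining cell in column 2 is (1,2) = 308 − 232 = 76.
Column 4 needs 308; the known cells sum to 240, so (2,4) = 68.
Row 1: 86 + 76 + 62 + ? = 308, so (1,3) = 84.
From row 2, 308 − (92 + 70 + 68) gives (2,3) = 78.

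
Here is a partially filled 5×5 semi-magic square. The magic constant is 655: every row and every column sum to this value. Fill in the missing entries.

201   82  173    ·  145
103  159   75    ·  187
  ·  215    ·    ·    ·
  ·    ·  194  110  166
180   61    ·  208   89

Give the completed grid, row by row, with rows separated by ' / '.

Using row 1: 201 + 82 + 173 + 145 + ? → (1,4) = 655 − 601 = 54.
From row 2, 655 − (103 + 159 + 75 + 187) gives (2,4) = 131.
Using row 5: 180 + 61 + 208 + 89 + ? → (5,3) = 655 − 538 = 117.
Using column 2: 82 + 159 + 215 + 61 + ? → (4,2) = 655 − 517 = 138.
Using column 3: 173 + 75 + 194 + 117 + ? → (3,3) = 655 − 559 = 96.
Column 4 must total 655; the given cells sum to 503, so (3,4) = 152.
Column 5: 145 + 187 + 166 + 89 + ? = 655, so (3,5) = 68.
Row 3: 215 + 96 + 152 + 68 + ? = 655, so (3,1) = 124.
Row 4 must total 655; the given cells sum to 608, so (4,1) = 47.

201 82 173 54 145 / 103 159 75 131 187 / 124 215 96 152 68 / 47 138 194 110 166 / 180 61 117 208 89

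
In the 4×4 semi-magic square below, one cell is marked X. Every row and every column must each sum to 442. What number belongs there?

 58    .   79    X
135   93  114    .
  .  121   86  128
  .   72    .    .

Using row 2: 135 + 93 + 114 + ? → (2,4) = 442 − 342 = 100.
From row 3, 442 − (121 + 86 + 128) gives (3,1) = 107.
From column 1, 442 − (58 + 135 + 107) gives (4,1) = 142.
The remaining cell in column 2 is (1,2) = 442 − 286 = 156.
Column 3: 79 + 114 + 86 + ? = 442, so (4,3) = 163.
The remaining cell in row 1 is (1,4) = 442 − 293 = 149.

149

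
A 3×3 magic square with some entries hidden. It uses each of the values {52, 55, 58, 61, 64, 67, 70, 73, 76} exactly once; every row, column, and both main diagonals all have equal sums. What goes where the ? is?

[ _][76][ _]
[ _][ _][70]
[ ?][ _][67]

The 9 entries sum to 576, so each line sums to 576/3 = 192.
The remaining cell in column 3 is (1,3) = 192 − 137 = 55.
Using row 1: 76 + 55 + ? → (1,1) = 192 − 131 = 61.
Using main diagonal: 61 + 67 + ? → (2,2) = 192 − 128 = 64.
Anti-diagonal needs 192; the known cells sum to 119, so (3,1) = 73.

73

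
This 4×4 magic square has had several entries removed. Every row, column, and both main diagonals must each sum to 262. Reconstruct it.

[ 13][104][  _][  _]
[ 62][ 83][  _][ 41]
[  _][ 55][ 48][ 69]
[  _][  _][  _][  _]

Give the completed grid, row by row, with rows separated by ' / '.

13 104 111 34 / 62 83 76 41 / 90 55 48 69 / 97 20 27 118

The remaining cell in row 2 is (2,3) = 262 − 186 = 76.
From row 3, 262 − (55 + 48 + 69) gives (3,1) = 90.
Column 1: 13 + 62 + 90 + ? = 262, so (4,1) = 97.
Column 2 must total 262; the given cells sum to 242, so (4,2) = 20.
Using main diagonal: 13 + 83 + 48 + ? → (4,4) = 262 − 144 = 118.
From anti-diagonal, 262 − (76 + 55 + 97) gives (1,4) = 34.
Row 1: 13 + 104 + 34 + ? = 262, so (1,3) = 111.
Using row 4: 97 + 20 + 118 + ? → (4,3) = 262 − 235 = 27.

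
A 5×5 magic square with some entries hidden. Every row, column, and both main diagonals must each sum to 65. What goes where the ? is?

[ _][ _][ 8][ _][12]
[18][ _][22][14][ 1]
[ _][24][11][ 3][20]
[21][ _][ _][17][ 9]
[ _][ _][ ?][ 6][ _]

19

Row 2 needs 65; the known cells sum to 55, so (2,2) = 10.
Using row 3: 24 + 11 + 3 + 20 + ? → (3,1) = 65 − 58 = 7.
Using column 4: 14 + 3 + 17 + 6 + ? → (1,4) = 65 − 40 = 25.
Column 5: 12 + 1 + 20 + 9 + ? = 65, so (5,5) = 23.
From main diagonal, 65 − (10 + 11 + 17 + 23) gives (1,1) = 4.
Row 1 must total 65; the given cells sum to 49, so (1,2) = 16.
From column 1, 65 − (4 + 18 + 7 + 21) gives (5,1) = 15.
Anti-diagonal must total 65; the given cells sum to 52, so (4,2) = 13.
Row 4: 21 + 13 + 17 + 9 + ? = 65, so (4,3) = 5.
Column 2: 16 + 10 + 24 + 13 + ? = 65, so (5,2) = 2.
Using column 3: 8 + 22 + 11 + 5 + ? → (5,3) = 65 − 46 = 19.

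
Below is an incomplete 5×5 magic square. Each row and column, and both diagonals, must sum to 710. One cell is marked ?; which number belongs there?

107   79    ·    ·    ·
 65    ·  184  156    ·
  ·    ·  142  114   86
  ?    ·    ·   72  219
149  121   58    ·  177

Row 5: 149 + 121 + 58 + 177 + ? = 710, so (5,4) = 205.
Column 4 must total 710; the given cells sum to 547, so (1,4) = 163.
Main diagonal must total 710; the given cells sum to 498, so (2,2) = 212.
The remaining cell in row 2 is (2,5) = 710 − 617 = 93.
Column 5 needs 710; the known cells sum to 575, so (1,5) = 135.
Anti-diagonal needs 710; the known cells sum to 582, so (4,2) = 128.
Using row 1: 107 + 79 + 163 + 135 + ? → (1,3) = 710 − 484 = 226.
Using column 2: 79 + 212 + 128 + 121 + ? → (3,2) = 710 − 540 = 170.
From column 3, 710 − (226 + 184 + 142 + 58) gives (4,3) = 100.
Using row 3: 170 + 142 + 114 + 86 + ? → (3,1) = 710 − 512 = 198.
From row 4, 710 − (128 + 100 + 72 + 219) gives (4,1) = 191.

191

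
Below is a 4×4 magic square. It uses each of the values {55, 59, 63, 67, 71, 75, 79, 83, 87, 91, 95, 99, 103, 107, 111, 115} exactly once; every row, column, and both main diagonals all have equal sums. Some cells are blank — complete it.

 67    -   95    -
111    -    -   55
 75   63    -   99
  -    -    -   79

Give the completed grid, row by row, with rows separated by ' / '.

The 16 entries sum to 1360, so each line sums to 1360/4 = 340.
Using row 3: 75 + 63 + 99 + ? → (3,3) = 340 − 237 = 103.
Column 1 must total 340; the given cells sum to 253, so (4,1) = 87.
Column 4 needs 340; the known cells sum to 233, so (1,4) = 107.
Main diagonal needs 340; the known cells sum to 249, so (2,2) = 91.
Using anti-diagonal: 107 + 63 + 87 + ? → (2,3) = 340 − 257 = 83.
Row 1 must total 340; the given cells sum to 269, so (1,2) = 71.
Using column 2: 71 + 91 + 63 + ? → (4,2) = 340 − 225 = 115.
Column 3: 95 + 83 + 103 + ? = 340, so (4,3) = 59.

67 71 95 107 / 111 91 83 55 / 75 63 103 99 / 87 115 59 79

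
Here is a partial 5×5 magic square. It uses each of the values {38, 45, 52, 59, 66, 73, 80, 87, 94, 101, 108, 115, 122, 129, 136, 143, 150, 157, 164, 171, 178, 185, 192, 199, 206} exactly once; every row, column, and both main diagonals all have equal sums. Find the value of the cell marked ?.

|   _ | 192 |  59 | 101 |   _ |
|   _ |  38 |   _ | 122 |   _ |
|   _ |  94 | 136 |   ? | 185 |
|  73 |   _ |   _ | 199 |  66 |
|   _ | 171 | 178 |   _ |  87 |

The 25 entries sum to 3050, so each line sums to 3050/5 = 610.
Column 2 needs 610; the known cells sum to 495, so (4,2) = 115.
Main diagonal: 38 + 136 + 199 + 87 + ? = 610, so (1,1) = 150.
The remaining cell in row 1 is (1,5) = 610 − 502 = 108.
Row 4 needs 610; the known cells sum to 453, so (4,3) = 157.
Column 3 must total 610; the given cells sum to 530, so (2,3) = 80.
From column 5, 610 − (108 + 185 + 66 + 87) gives (2,5) = 164.
The remaining cell in anti-diagonal is (5,1) = 610 − 481 = 129.
Row 2 must total 610; the given cells sum to 404, so (2,1) = 206.
From row 5, 610 − (129 + 171 + 178 + 87) gives (5,4) = 45.
Column 1 must total 610; the given cells sum to 558, so (3,1) = 52.
Column 4: 101 + 122 + 199 + 45 + ? = 610, so (3,4) = 143.

143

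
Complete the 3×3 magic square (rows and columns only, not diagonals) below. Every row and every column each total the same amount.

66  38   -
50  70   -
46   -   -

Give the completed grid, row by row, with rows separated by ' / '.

66 38 58 / 50 70 42 / 46 54 62

Column 1 is already complete: 66 + 50 + 46 = 162, so that is the magic constant.
Row 1 must total 162; the given cells sum to 104, so (1,3) = 58.
Row 2 needs 162; the known cells sum to 120, so (2,3) = 42.
Column 2: 38 + 70 + ? = 162, so (3,2) = 54.
From column 3, 162 − (58 + 42) gives (3,3) = 62.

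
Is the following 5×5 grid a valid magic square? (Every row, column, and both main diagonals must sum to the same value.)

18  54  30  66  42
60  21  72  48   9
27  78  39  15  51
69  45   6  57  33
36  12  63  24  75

Yes

Row 1: 18 + 54 + 30 + 66 + 42 = 210.
Row 2: 60 + 21 + 72 + 48 + 9 = 210.
Row 3: 27 + 78 + 39 + 15 + 51 = 210.
Row 4: 69 + 45 + 6 + 57 + 33 = 210.
Row 5: 36 + 12 + 63 + 24 + 75 = 210.
Column 1: 18 + 60 + 27 + 69 + 36 = 210.
Column 2: 54 + 21 + 78 + 45 + 12 = 210.
Column 3: 30 + 72 + 39 + 6 + 63 = 210.
Column 4: 66 + 48 + 15 + 57 + 24 = 210.
Column 5: 42 + 9 + 51 + 33 + 75 = 210.
Main diagonal: 18 + 21 + 39 + 57 + 75 = 210.
Anti-diagonal: 42 + 48 + 39 + 45 + 36 = 210.
All lines sum to 210.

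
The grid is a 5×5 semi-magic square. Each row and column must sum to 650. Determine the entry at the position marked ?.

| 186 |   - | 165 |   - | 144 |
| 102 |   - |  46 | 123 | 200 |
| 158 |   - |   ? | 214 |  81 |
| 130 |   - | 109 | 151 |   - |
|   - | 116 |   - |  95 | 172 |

Row 2: 102 + 46 + 123 + 200 + ? = 650, so (2,2) = 179.
Using column 1: 186 + 102 + 158 + 130 + ? → (5,1) = 650 − 576 = 74.
Column 4 needs 650; the known cells sum to 583, so (1,4) = 67.
Using column 5: 144 + 200 + 81 + 172 + ? → (4,5) = 650 − 597 = 53.
Row 1 needs 650; the known cells sum to 562, so (1,2) = 88.
Row 4 needs 650; the known cells sum to 443, so (4,2) = 207.
Row 5: 74 + 116 + 95 + 172 + ? = 650, so (5,3) = 193.
From column 2, 650 − (88 + 179 + 207 + 116) gives (3,2) = 60.
From column 3, 650 − (165 + 46 + 109 + 193) gives (3,3) = 137.

137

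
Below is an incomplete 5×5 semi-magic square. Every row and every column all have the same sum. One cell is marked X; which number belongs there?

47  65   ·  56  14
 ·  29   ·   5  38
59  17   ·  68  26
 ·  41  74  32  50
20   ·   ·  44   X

77

Column 4 is complete and sums to 205; that is the magic constant.
Row 1: 47 + 65 + 56 + 14 + ? = 205, so (1,3) = 23.
Row 3 must total 205; the given cells sum to 170, so (3,3) = 35.
Using row 4: 41 + 74 + 32 + 50 + ? → (4,1) = 205 − 197 = 8.
Column 1 needs 205; the known cells sum to 134, so (2,1) = 71.
Column 2: 65 + 29 + 17 + 41 + ? = 205, so (5,2) = 53.
Column 5 must total 205; the given cells sum to 128, so (5,5) = 77.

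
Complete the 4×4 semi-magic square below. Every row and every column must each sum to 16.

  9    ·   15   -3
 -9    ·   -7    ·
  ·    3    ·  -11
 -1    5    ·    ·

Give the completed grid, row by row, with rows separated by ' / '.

The remaining cell in row 1 is (1,2) = 16 − 21 = -5.
The remaining cell in column 1 is (3,1) = 16 − (-1) = 17.
Column 2 needs 16; the known cells sum to 3, so (2,2) = 13.
From row 2, 16 − (-9 + 13 + (-7)) gives (2,4) = 19.
Row 3 needs 16; the known cells sum to 9, so (3,3) = 7.
Column 3: 15 + (-7) + 7 + ? = 16, so (4,3) = 1.
Column 4 must total 16; the given cells sum to 5, so (4,4) = 11.

9 -5 15 -3 / -9 13 -7 19 / 17 3 7 -11 / -1 5 1 11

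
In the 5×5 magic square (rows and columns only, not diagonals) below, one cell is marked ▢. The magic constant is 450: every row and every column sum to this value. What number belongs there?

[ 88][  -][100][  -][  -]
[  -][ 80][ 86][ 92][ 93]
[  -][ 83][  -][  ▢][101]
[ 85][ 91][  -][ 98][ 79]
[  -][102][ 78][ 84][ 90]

Row 2 needs 450; the known cells sum to 351, so (2,1) = 99.
Row 4 must total 450; the given cells sum to 353, so (4,3) = 97.
Row 5 must total 450; the given cells sum to 354, so (5,1) = 96.
From column 1, 450 − (88 + 99 + 85 + 96) gives (3,1) = 82.
Column 2: 80 + 83 + 91 + 102 + ? = 450, so (1,2) = 94.
The remaining cell in column 3 is (3,3) = 450 − 361 = 89.
Using column 5: 93 + 101 + 79 + 90 + ? → (1,5) = 450 − 363 = 87.
The remaining cell in row 1 is (1,4) = 450 − 369 = 81.
From row 3, 450 − (82 + 83 + 89 + 101) gives (3,4) = 95.

95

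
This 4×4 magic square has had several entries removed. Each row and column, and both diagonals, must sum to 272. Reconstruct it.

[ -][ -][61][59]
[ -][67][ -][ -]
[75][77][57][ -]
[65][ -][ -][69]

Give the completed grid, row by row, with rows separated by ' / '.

79 73 61 59 / 53 67 71 81 / 75 77 57 63 / 65 55 83 69

Row 3: 75 + 77 + 57 + ? = 272, so (3,4) = 63.
Column 4 must total 272; the given cells sum to 191, so (2,4) = 81.
Main diagonal must total 272; the given cells sum to 193, so (1,1) = 79.
Using anti-diagonal: 59 + 77 + 65 + ? → (2,3) = 272 − 201 = 71.
Row 1 needs 272; the known cells sum to 199, so (1,2) = 73.
The remaining cell in row 2 is (2,1) = 272 − 219 = 53.
The remaining cell in column 2 is (4,2) = 272 − 217 = 55.
Using column 3: 61 + 71 + 57 + ? → (4,3) = 272 − 189 = 83.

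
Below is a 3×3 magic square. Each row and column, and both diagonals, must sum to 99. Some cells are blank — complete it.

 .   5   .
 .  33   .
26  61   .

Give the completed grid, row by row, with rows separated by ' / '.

54 5 40 / 19 33 47 / 26 61 12

Using row 3: 26 + 61 + ? → (3,3) = 99 − 87 = 12.
The remaining cell in main diagonal is (1,1) = 99 − 45 = 54.
Anti-diagonal must total 99; the given cells sum to 59, so (1,3) = 40.
The remaining cell in column 1 is (2,1) = 99 − 80 = 19.
From column 3, 99 − (40 + 12) gives (2,3) = 47.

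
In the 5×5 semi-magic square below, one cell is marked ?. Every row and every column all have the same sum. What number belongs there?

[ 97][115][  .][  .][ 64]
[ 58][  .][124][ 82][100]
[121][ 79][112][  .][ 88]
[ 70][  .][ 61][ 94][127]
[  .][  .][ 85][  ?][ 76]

Column 5 is complete and sums to 455; that is the magic constant.
Row 2 must total 455; the given cells sum to 364, so (2,2) = 91.
Row 3: 121 + 79 + 112 + 88 + ? = 455, so (3,4) = 55.
Row 4 needs 455; the known cells sum to 352, so (4,2) = 103.
From column 1, 455 − (97 + 58 + 121 + 70) gives (5,1) = 109.
Column 2 needs 455; the known cells sum to 388, so (5,2) = 67.
From column 3, 455 − (124 + 112 + 61 + 85) gives (1,3) = 73.
From row 1, 455 − (97 + 115 + 73 + 64) gives (1,4) = 106.
Row 5 needs 455; the known cells sum to 337, so (5,4) = 118.

118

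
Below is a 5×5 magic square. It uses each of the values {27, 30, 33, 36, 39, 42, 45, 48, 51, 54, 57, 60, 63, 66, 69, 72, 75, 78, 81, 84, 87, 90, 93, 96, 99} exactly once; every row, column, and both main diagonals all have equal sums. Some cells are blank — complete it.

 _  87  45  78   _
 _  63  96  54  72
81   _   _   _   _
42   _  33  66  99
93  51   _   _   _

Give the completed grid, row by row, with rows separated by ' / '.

The 25 entries sum to 1575, so each line sums to 1575/5 = 315.
Row 2 must total 315; the given cells sum to 285, so (2,1) = 30.
Row 4: 42 + 33 + 66 + 99 + ? = 315, so (4,2) = 75.
From column 1, 315 − (30 + 81 + 42 + 93) gives (1,1) = 69.
The remaining cell in column 2 is (3,2) = 315 − 276 = 39.
Row 1: 69 + 87 + 45 + 78 + ? = 315, so (1,5) = 36.
Anti-diagonal needs 315; the known cells sum to 258, so (3,3) = 57.
The remaining cell in column 3 is (5,3) = 315 − 231 = 84.
From main diagonal, 315 − (69 + 63 + 57 + 66) gives (5,5) = 60.
The remaining cell in row 5 is (5,4) = 315 − 288 = 27.
Column 4 must total 315; the given cells sum to 225, so (3,4) = 90.
From column 5, 315 − (36 + 72 + 99 + 60) gives (3,5) = 48.

69 87 45 78 36 / 30 63 96 54 72 / 81 39 57 90 48 / 42 75 33 66 99 / 93 51 84 27 60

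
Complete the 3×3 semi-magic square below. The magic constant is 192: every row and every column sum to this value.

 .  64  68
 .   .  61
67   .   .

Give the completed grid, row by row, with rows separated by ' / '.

60 64 68 / 65 66 61 / 67 62 63

The remaining cell in row 1 is (1,1) = 192 − 132 = 60.
From column 1, 192 − (60 + 67) gives (2,1) = 65.
The remaining cell in column 3 is (3,3) = 192 − 129 = 63.
Row 2: 65 + 61 + ? = 192, so (2,2) = 66.
The remaining cell in row 3 is (3,2) = 192 − 130 = 62.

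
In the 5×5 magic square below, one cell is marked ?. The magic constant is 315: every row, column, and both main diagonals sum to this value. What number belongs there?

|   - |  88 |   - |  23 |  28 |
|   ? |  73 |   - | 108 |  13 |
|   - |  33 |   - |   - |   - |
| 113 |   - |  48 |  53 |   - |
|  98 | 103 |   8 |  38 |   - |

Row 5 needs 315; the known cells sum to 247, so (5,5) = 68.
The remaining cell in column 2 is (4,2) = 315 − 297 = 18.
Column 4 must total 315; the given cells sum to 222, so (3,4) = 93.
Anti-diagonal needs 315; the known cells sum to 252, so (3,3) = 63.
Row 4 needs 315; the known cells sum to 232, so (4,5) = 83.
The remaining cell in column 5 is (3,5) = 315 − 192 = 123.
Main diagonal must total 315; the given cells sum to 257, so (1,1) = 58.
Row 1 must total 315; the given cells sum to 197, so (1,3) = 118.
The remaining cell in row 3 is (3,1) = 315 − 312 = 3.
The remaining cell in column 1 is (2,1) = 315 − 272 = 43.

43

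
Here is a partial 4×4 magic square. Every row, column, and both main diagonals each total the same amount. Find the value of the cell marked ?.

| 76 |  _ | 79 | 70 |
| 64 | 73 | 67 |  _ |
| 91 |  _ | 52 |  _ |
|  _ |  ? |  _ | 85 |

58

Main diagonal is complete and sums to 286; that is the magic constant.
Using row 1: 76 + 79 + 70 + ? → (1,2) = 286 − 225 = 61.
Using row 2: 64 + 73 + 67 + ? → (2,4) = 286 − 204 = 82.
From column 1, 286 − (76 + 64 + 91) gives (4,1) = 55.
From column 3, 286 − (79 + 67 + 52) gives (4,3) = 88.
The remaining cell in column 4 is (3,4) = 286 − 237 = 49.
Anti-diagonal needs 286; the known cells sum to 192, so (3,2) = 94.
Row 4: 55 + 88 + 85 + ? = 286, so (4,2) = 58.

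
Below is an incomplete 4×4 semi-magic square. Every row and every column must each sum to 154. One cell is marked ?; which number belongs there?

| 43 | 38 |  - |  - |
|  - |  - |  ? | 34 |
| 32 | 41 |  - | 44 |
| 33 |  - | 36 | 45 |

39

Row 3 needs 154; the known cells sum to 117, so (3,3) = 37.
Row 4 needs 154; the known cells sum to 114, so (4,2) = 40.
Column 1 needs 154; the known cells sum to 108, so (2,1) = 46.
Column 2 must total 154; the given cells sum to 119, so (2,2) = 35.
Column 4 needs 154; the known cells sum to 123, so (1,4) = 31.
From row 1, 154 − (43 + 38 + 31) gives (1,3) = 42.
Using row 2: 46 + 35 + 34 + ? → (2,3) = 154 − 115 = 39.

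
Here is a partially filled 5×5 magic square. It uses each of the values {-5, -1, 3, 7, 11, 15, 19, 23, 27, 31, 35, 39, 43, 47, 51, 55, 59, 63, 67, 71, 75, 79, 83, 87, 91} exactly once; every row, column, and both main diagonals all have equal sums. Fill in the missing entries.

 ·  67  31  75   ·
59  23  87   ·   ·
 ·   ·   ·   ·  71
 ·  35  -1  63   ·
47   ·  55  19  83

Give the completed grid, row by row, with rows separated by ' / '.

3 67 31 75 39 / 59 23 87 51 -5 / 15 79 43 7 71 / 91 35 -1 63 27 / 47 11 55 19 83

The 25 entries sum to 1075, so each line sums to 1075/5 = 215.
From row 5, 215 − (47 + 55 + 19 + 83) gives (5,2) = 11.
From column 2, 215 − (67 + 23 + 35 + 11) gives (3,2) = 79.
The remaining cell in column 3 is (3,3) = 215 − 172 = 43.
From main diagonal, 215 − (23 + 43 + 63 + 83) gives (1,1) = 3.
The remaining cell in row 1 is (1,5) = 215 − 176 = 39.
Anti-diagonal needs 215; the known cells sum to 164, so (2,4) = 51.
Using row 2: 59 + 23 + 87 + 51 + ? → (2,5) = 215 − 220 = -5.
The remaining cell in column 4 is (3,4) = 215 − 208 = 7.
Column 5 must total 215; the given cells sum to 188, so (4,5) = 27.
Using row 3: 79 + 43 + 7 + 71 + ? → (3,1) = 215 − 200 = 15.
Row 4 must total 215; the given cells sum to 124, so (4,1) = 91.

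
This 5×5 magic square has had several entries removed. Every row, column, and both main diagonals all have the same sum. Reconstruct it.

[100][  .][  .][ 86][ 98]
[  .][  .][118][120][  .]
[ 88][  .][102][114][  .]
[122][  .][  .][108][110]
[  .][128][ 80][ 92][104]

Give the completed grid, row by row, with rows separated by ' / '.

100 112 124 86 98 / 94 106 118 120 82 / 88 90 102 114 126 / 122 84 96 108 110 / 116 128 80 92 104

Column 4 is already complete: 86 + 120 + 114 + 108 + 92 = 520, so that is the magic constant.
Row 5: 128 + 80 + 92 + 104 + ? = 520, so (5,1) = 116.
The remaining cell in column 1 is (2,1) = 520 − 426 = 94.
Using main diagonal: 100 + 102 + 108 + 104 + ? → (2,2) = 520 − 414 = 106.
From anti-diagonal, 520 − (98 + 120 + 102 + 116) gives (4,2) = 84.
The remaining cell in row 2 is (2,5) = 520 − 438 = 82.
Row 4 needs 520; the known cells sum to 424, so (4,3) = 96.
The remaining cell in column 3 is (1,3) = 520 − 396 = 124.
Using column 5: 98 + 82 + 110 + 104 + ? → (3,5) = 520 − 394 = 126.
Row 1 needs 520; the known cells sum to 408, so (1,2) = 112.
The remaining cell in row 3 is (3,2) = 520 − 430 = 90.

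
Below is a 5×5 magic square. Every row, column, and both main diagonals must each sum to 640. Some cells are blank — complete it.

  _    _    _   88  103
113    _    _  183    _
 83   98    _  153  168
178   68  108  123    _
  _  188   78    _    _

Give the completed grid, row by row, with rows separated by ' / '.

118 158 173 88 103 / 113 128 143 183 73 / 83 98 138 153 168 / 178 68 108 123 163 / 148 188 78 93 133

From row 3, 640 − (83 + 98 + 153 + 168) gives (3,3) = 138.
Row 4 needs 640; the known cells sum to 477, so (4,5) = 163.
Column 4: 88 + 183 + 153 + 123 + ? = 640, so (5,4) = 93.
Anti-diagonal needs 640; the known cells sum to 492, so (5,1) = 148.
Using row 5: 148 + 188 + 78 + 93 + ? → (5,5) = 640 − 507 = 133.
The remaining cell in column 1 is (1,1) = 640 − 522 = 118.
Column 5 needs 640; the known cells sum to 567, so (2,5) = 73.
From main diagonal, 640 − (118 + 138 + 123 + 133) gives (2,2) = 128.
Row 2: 113 + 128 + 183 + 73 + ? = 640, so (2,3) = 143.
Column 2 must total 640; the given cells sum to 482, so (1,2) = 158.
Column 3: 143 + 138 + 108 + 78 + ? = 640, so (1,3) = 173.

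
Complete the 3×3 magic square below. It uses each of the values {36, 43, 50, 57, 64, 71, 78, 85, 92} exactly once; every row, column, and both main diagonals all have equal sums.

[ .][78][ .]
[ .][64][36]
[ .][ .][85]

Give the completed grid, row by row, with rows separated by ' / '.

The 9 entries sum to 576, so each line sums to 576/3 = 192.
Using row 2: 64 + 36 + ? → (2,1) = 192 − 100 = 92.
Using column 2: 78 + 64 + ? → (3,2) = 192 − 142 = 50.
The remaining cell in column 3 is (1,3) = 192 − 121 = 71.
Main diagonal: 64 + 85 + ? = 192, so (1,1) = 43.
From anti-diagonal, 192 − (71 + 64) gives (3,1) = 57.

43 78 71 / 92 64 36 / 57 50 85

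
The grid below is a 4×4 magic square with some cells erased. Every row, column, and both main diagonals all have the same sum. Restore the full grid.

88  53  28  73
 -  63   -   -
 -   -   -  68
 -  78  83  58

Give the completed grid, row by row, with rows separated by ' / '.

88 53 28 73 / 38 63 98 43 / 93 48 33 68 / 23 78 83 58

Row 1 is already complete: 88 + 53 + 28 + 73 = 242, so that is the magic constant.
The remaining cell in row 4 is (4,1) = 242 − 219 = 23.
Column 2 needs 242; the known cells sum to 194, so (3,2) = 48.
Column 4: 73 + 68 + 58 + ? = 242, so (2,4) = 43.
The remaining cell in main diagonal is (3,3) = 242 − 209 = 33.
Anti-diagonal needs 242; the known cells sum to 144, so (2,3) = 98.
Row 2 needs 242; the known cells sum to 204, so (2,1) = 38.
The remaining cell in row 3 is (3,1) = 242 − 149 = 93.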